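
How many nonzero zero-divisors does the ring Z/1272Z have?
In Z/1272Z each nonzero element is either a unit (gcd with 1272 is 1) or a zero-divisor (gcd > 1). The number of units is φ(1272): factorise 1272 = 2^3 · 3 · 53, so φ(1272) = (2^3 − 2^2) · (3 − 1) · (53 − 1) = 4 · 2 · 52 = 416. The nonzero elements number 1272 − 1 = 1271. Hence the nonzero zero-divisors number 1271 − 416 = 855.

Final answer: Z/1272Z has 855 nonzero zero-divisors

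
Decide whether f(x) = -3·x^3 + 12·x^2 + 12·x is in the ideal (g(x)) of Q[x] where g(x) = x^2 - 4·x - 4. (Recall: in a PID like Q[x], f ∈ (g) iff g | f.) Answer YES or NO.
YES

In Q[x] the ideal (g) consists of all multiples of g, so f ∈ (g) iff g | f, i.e. iff the remainder of f on division by g is 0. Divide f by g (g is monic, so eliminate the leading term of the running remainder at each step):
  leading term -3·x^3: subtract (-3·x)·g(x) = -3·x^3 + 12·x^2 + 12·x, leaving 0
The remainder is 0, so f(x) = g(x) · h(x) with h(x) = -3·x. Hence g | f, i.e. f ∈ (g).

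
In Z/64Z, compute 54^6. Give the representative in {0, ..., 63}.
0

Use repeated squaring. Binary(6) = 110. Walk through the bits of the exponent 6 left-to-right: at each bit after the leading one, square the running value, then multiply by 54 if the bit is 1 (always reducing mod 64):
  bit 1 = 1 (leading): start with 54.
  bit 2 = 1: square 54^2 = 2916 ≡ 36; bit is 1, so multiply 36·54 = 1944 ≡ 24 (mod 64).
  bit 3 = 0: square 24^2 = 576 ≡ 0 (mod 64).
Final value: 54^6 ≡ 0 (mod 64).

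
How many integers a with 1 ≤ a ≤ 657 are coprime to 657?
432

The number of a ∈ {1, ..., 657} with gcd(a, 657) = 1 is by definition Euler's totient φ(657). φ is multiplicative, with φ(p^e) = p^e − p^(e−1). Factorise 657 = 3^2 · 73. Then
  φ(657) = (3^2 − 3^1) · (73 − 1) = 6 · 72 = 432.
So there are 432 such integers.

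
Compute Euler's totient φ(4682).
φ(4682) = 2340

φ is multiplicative, with φ(p^e) = p^e − p^(e−1). Factorise 4682 = 2 · 2341. Then
  φ(4682) = (2 − 1) · (2341 − 1) = 1 · 2340 = 2340.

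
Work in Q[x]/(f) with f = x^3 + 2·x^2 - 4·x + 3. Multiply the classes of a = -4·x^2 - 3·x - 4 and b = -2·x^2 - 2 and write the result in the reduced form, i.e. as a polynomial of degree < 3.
First multiply in Q[x] without reducing: a · b = 8·x^4 + 6·x^3 + 16·x^2 + 6·x + 8. Now divide by f(x) = x^3 + 2·x^2 - 4·x + 3, eliminating the leading term at each step:
  leading term 8·x^4: subtract (8·x)·f(x) = 8·x^4 + 16·x^3 - 32·x^2 + 24·x, leaving -10·x^3 + 48·x^2 - 18·x + 8
  leading term -10·x^3: subtract (-10)·f(x) = -10·x^3 - 20·x^2 + 40·x - 30, leaving 68·x^2 - 58·x + 38
The degree is now < 3, so this is the remainder. Hence a · b ≡ 68·x^2 - 58·x + 38 in Q[x]/(f).

Final answer: a · b ≡ 68·x^2 - 58·x + 38 (mod f(x))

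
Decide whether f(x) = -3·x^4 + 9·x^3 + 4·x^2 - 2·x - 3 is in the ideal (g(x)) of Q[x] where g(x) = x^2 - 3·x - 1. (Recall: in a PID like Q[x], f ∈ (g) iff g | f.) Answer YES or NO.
NO

In Q[x] the ideal (g) consists of all multiples of g, so f ∈ (g) iff g | f, i.e. iff the remainder of f on division by g is 0. Divide f by g (g is monic, so eliminate the leading term of the running remainder at each step):
  leading term -3·x^4: subtract (-3·x^2)·g(x) = -3·x^4 + 9·x^3 + 3·x^2, leaving x^2 - 2·x - 3
  leading term x^2: subtract (1)·g(x) = x^2 - 3·x - 1, leaving x - 2
The remainder r(x) = x - 2 ≠ 0 (and deg r < deg g), so g ∤ f, i.e. f ∉ (g).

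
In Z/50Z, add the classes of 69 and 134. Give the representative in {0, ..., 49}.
3

Reduce the summands first: 69 ≡ 19, 134 ≡ 34 (mod 50), so 69 + 134 ≡ 19 + 34 (mod 50). 19 + 34 = 53; 53 = 1·50 + 3, so (69 + 134) mod 50 = 3.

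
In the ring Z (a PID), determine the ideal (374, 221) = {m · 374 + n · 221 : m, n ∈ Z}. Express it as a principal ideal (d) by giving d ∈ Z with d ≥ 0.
In the PID Z, (a, b) is generated by gcd(a, b). Compute gcd(374, 221) with the extended Euclidean algorithm, tracking rows (r, s, t) with s·374 + t·221 = r:
  row A: (374, 1, 0)   [1·374 + 0·221 = 374]
  row B: (221, 0, 1)   [0·374 + 1·221 = 221]
  374 = 1·221 + 153   → row C = row A − 1·row B = (153, 1, −1)   [check: 1·374 − 1·221 = 153]
  221 = 1·153 + 68   → row D = row B − 1·row C = (68, −1, 2)   [check: −1·374 + 2·221 = 68]
  153 = 2·68 + 17   → row E = row C − 2·row D = (17, 3, −5)   [check: 3·374 − 5·221 = 17]
  68 = 4·17 + 0   → remainder 0, stop. gcd = 17 (last nonzero row E).
So gcd(374, 221) = 17, with Bézout identity 3·374 − 5·221 = 17. Containment (⊇): the Bézout identity exhibits 17 as an element of (374, 221), giving (17) ⊆ (374, 221). Containment (⊆): since 17 | 374 and 17 | 221 (374 = 17·22, 221 = 17·13), every Z-linear combination of 374 and 221 is divisible by 17, so (374, 221) ⊆ (17). Therefore (374, 221) = (17), d = 17.

Final answer: (374, 221) = (17); d = 17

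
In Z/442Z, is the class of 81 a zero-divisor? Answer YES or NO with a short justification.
gcd(81, 442) = 1, so 81 is a unit in Z/442Z (it has a multiplicative inverse). A unit cannot be a zero-divisor: if 81·b ≡ 0 then multiplying both sides by 81^(−1) gives b ≡ 0. So 81 is not a zero-divisor.

Final answer: NO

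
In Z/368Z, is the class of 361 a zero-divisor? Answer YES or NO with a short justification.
NO

gcd(361, 368) = 1, so 361 is a unit in Z/368Z (it has a multiplicative inverse). A unit cannot be a zero-divisor: if 361·b ≡ 0 then multiplying both sides by 361^(−1) gives b ≡ 0. So 361 is not a zero-divisor.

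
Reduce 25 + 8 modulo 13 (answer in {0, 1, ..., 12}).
7

Reduce the summands first: 25 ≡ 12 (mod 13), so 25 + 8 ≡ 12 + 8 (mod 13). 12 + 8 = 20; 20 = 1·13 + 7, so (25 + 8) mod 13 = 7.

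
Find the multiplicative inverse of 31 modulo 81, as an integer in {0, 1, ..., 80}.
31^(−1) ≡ 34 (mod 81)

Apply the extended Euclidean algorithm to (81, 31), tracking rows (r, s, t) with s·81 + t·31 = r. Each division r_prev = q·r_cur + r_new produces the new row as (previous row) − q·(current row):
  row A: (81, 1, 0)   [1·81 + 0·31 = 81]
  row B: (31, 0, 1)   [0·81 + 1·31 = 31]
  81 = 2·31 + 19   → row C = row A − 2·row B = (19, 1, −2)   [check: 1·81 − 2·31 = 19]
  31 = 1·19 + 12   → row D = row B − 1·row C = (12, −1, 3)   [check: −1·81 + 3·31 = 12]
  19 = 1·12 + 7   → row E = row C − 1·row D = (7, 2, −5)   [check: 2·81 − 5·31 = 7]
  12 = 1·7 + 5   → row F = row D − 1·row E = (5, −3, 8)   [check: −3·81 + 8·31 = 5]
  7 = 1·5 + 2   → row G = row E − 1·row F = (2, 5, −13)   [check: 5·81 − 13·31 = 2]
  5 = 2·2 + 1   → row H = row F − 2·row G = (1, −13, 34)   [check: −13·81 + 34·31 = 1]
  2 = 2·1 + 0   → remainder 0, stop. gcd = 1 (last nonzero row H).
The gcd is 1, so 31 is invertible mod 81. The last nonzero row gives −13·81 + 34·31 = 1, so t = 34. So 31^(−1) ≡ 34 (mod 81). Verify: 31 · 34 = 1054 ≡ 1 (mod 81). ✓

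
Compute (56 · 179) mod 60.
Reduce the factors first: 179 ≡ 59 (mod 60), so 56 · 179 ≡ 56 · 59 (mod 60). 56 · 59 = 3304. Dividing by 60: 3304 = 55·60 + 4. So (56 · 179) mod 60 = 4.

Final answer: 4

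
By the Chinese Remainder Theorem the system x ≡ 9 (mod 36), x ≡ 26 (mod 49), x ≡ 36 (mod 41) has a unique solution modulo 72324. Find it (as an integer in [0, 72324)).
x ≡ 63873 (mod 72324); the representative in [0, 72324) is 63873

The moduli 36, 49, 41 are pairwise coprime, so by the CRT there is a unique solution mod 36·49·41 = 72324.
Solve by successive substitution. Start with x ≡ 9 (mod 36).
  Combine with x ≡ 26 (mod 49): write x = 9 + 36·t and require 9 + 36·t ≡ 26 (mod 49), i.e. 36·t ≡ 26 − 9 ≡ 17 (mod 49). Since 36^(−1) ≡ 15 (mod 49), t ≡ 15·17 ≡ 10 (mod 49). So x ≡ 9 + 36·10 = 369 (mod 1764).
  Combine with x ≡ 36 (mod 41): write x = 369 + 1764·t and require 369 + 1764·t ≡ 36 (mod 41), i.e. 1764·t ≡ 36 − 369 ≡ 36 (mod 41). Since 1764^(−1) ≡ 1 (mod 41) (1764 ≡ 1 (mod 41)), t ≡ 1·36 ≡ 36 (mod 41). So x ≡ 369 + 1764·36 = 63873 (mod 72324).
Unique solution in [0, 72324): x = 63873.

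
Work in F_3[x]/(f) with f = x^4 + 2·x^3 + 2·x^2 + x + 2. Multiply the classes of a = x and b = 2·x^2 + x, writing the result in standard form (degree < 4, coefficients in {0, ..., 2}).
a · b ≡ 2·x^3 + x^2 (mod f(x))

Multiply as integer polynomials: a · b = 2·x^3 + x^2. Reducing coefficients mod 3: a · b ≡ 2·x^3 + x^2. This already has degree < 4, so no reduction by f is needed. Hence a · b ≡ 2·x^3 + x^2 in F_3[x]/(f).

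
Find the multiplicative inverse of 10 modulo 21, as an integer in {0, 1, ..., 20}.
10^(−1) ≡ 19 (mod 21)

Apply the extended Euclidean algorithm to (21, 10), tracking rows (r, s, t) with s·21 + t·10 = r. Each division r_prev = q·r_cur + r_new produces the new row as (previous row) − q·(current row):
  row A: (21, 1, 0)   [1·21 + 0·10 = 21]
  row B: (10, 0, 1)   [0·21 + 1·10 = 10]
  21 = 2·10 + 1   → row C = row A − 2·row B = (1, 1, −2)   [check: 1·21 − 2·10 = 1]
  10 = 10·1 + 0   → remainder 0, stop. gcd = 1 (last nonzero row C).
The gcd is 1, so 10 is invertible mod 21. The last nonzero row gives 1·21 − 2·10 = 1, so t = −2. So 10^(−1) ≡ −2 ≡ 19 (mod 21). Verify: 10 · 19 = 190 ≡ 1 (mod 21). ✓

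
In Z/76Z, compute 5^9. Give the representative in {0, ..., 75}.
1

Use repeated squaring. Binary(9) = 1001. Walk through the bits of the exponent 9 left-to-right: at each bit after the leading one, square the running value, then multiply by 5 if the bit is 1 (always reducing mod 76):
  bit 1 = 1 (leading): start with 5.
  bit 2 = 0: square 5^2 = 25 (mod 76).
  bit 3 = 0: square 25^2 = 625 ≡ 17 (mod 76).
  bit 4 = 1: square 17^2 = 289 ≡ 61; bit is 1, so multiply 61·5 = 305 ≡ 1 (mod 76).
Final value: 5^9 ≡ 1 (mod 76).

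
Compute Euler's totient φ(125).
φ is multiplicative, with φ(p^e) = p^e − p^(e−1). Factorise 125 = 5^3. Then
  φ(125) = (5^3 − 5^2) = 100 = 100.

Final answer: φ(125) = 100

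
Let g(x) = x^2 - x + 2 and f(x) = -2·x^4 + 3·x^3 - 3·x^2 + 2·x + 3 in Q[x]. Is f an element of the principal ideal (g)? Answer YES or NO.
NO

In Q[x] the ideal (g) consists of all multiples of g, so f ∈ (g) iff g | f, i.e. iff the remainder of f on division by g is 0. Divide f by g (g is monic, so eliminate the leading term of the running remainder at each step):
  leading term -2·x^4: subtract (-2·x^2)·g(x) = -2·x^4 + 2·x^3 - 4·x^2, leaving x^3 + x^2 + 2·x + 3
  leading term x^3: subtract (x)·g(x) = x^3 - x^2 + 2·x, leaving 2·x^2 + 3
  leading term 2·x^2: subtract (2)·g(x) = 2·x^2 - 2·x + 4, leaving 2·x - 1
The remainder r(x) = 2·x - 1 ≠ 0 (and deg r < deg g), so g ∤ f, i.e. f ∉ (g).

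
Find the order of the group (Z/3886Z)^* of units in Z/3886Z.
|(Z/3886Z)^*| = 1848

(Z/3886Z)^* consists of the classes a with gcd(a, 3886) = 1, so its order is φ(3886). φ is multiplicative, with φ(p^e) = p^e − p^(e−1). Factorise 3886 = 2 · 29 · 67. Then
  φ(3886) = (2 − 1) · (29 − 1) · (67 − 1) = 1 · 28 · 66 = 1848.
Thus |(Z/3886Z)^*| = 1848.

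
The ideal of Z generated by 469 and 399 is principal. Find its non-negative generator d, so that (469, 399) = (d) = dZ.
(469, 399) = (7); d = 7

In the PID Z, (a, b) is generated by gcd(a, b). Compute gcd(469, 399) with the extended Euclidean algorithm, tracking rows (r, s, t) with s·469 + t·399 = r:
  row A: (469, 1, 0)   [1·469 + 0·399 = 469]
  row B: (399, 0, 1)   [0·469 + 1·399 = 399]
  469 = 1·399 + 70   → row C = row A − 1·row B = (70, 1, −1)   [check: 1·469 − 1·399 = 70]
  399 = 5·70 + 49   → row D = row B − 5·row C = (49, −5, 6)   [check: −5·469 + 6·399 = 49]
  70 = 1·49 + 21   → row E = row C − 1·row D = (21, 6, −7)   [check: 6·469 − 7·399 = 21]
  49 = 2·21 + 7   → row F = row D − 2·row E = (7, −17, 20)   [check: −17·469 + 20·399 = 7]
  21 = 3·7 + 0   → remainder 0, stop. gcd = 7 (last nonzero row F).
So gcd(469, 399) = 7, with Bézout identity −17·469 + 20·399 = 7. Containment (⊇): the Bézout identity exhibits 7 as an element of (469, 399), giving (7) ⊆ (469, 399). Containment (⊆): since 7 | 469 and 7 | 399 (469 = 7·67, 399 = 7·57), every Z-linear combination of 469 and 399 is divisible by 7, so (469, 399) ⊆ (7). Therefore (469, 399) = (7), d = 7.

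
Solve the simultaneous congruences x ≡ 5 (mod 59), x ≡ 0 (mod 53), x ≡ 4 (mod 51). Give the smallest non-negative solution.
The moduli 59, 53, 51 are pairwise coprime, so by the CRT there is a unique solution mod 59·53·51 = 159477.
Solve by successive substitution. Start with x ≡ 5 (mod 59).
  Combine with x ≡ 0 (mod 53): write x = 5 + 59·t and require 5 + 59·t ≡ 0 (mod 53), i.e. 59·t ≡ 0 − 5 ≡ 48 (mod 53). Since 59^(−1) ≡ 9 (mod 53) (59 ≡ 6 (mod 53)), t ≡ 9·48 ≡ 8 (mod 53). So x ≡ 5 + 59·8 = 477 (mod 3127).
  Combine with x ≡ 4 (mod 51): write x = 477 + 3127·t and require 477 + 3127·t ≡ 4 (mod 51), i.e. 3127·t ≡ 4 − 477 ≡ 37 (mod 51). Since 3127^(−1) ≡ 16 (mod 51) (3127 ≡ 16 (mod 51)), t ≡ 16·37 ≡ 31 (mod 51). So x ≡ 477 + 3127·31 = 97414 (mod 159477).
Unique solution in [0, 159477): x = 97414.

Final answer: x ≡ 97414 (mod 159477); the representative in [0, 159477) is 97414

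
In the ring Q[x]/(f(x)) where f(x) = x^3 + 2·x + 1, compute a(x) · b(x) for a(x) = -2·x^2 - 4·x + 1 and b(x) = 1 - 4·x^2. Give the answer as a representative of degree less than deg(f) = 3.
First multiply in Q[x] without reducing: a · b = 8·x^4 + 16·x^3 - 6·x^2 - 4·x + 1. Now divide by f(x) = x^3 + 2·x + 1, eliminating the leading term at each step:
  leading term 8·x^4: subtract (8·x)·f(x) = 8·x^4 + 16·x^2 + 8·x, leaving 16·x^3 - 22·x^2 - 12·x + 1
  leading term 16·x^3: subtract (16)·f(x) = 16·x^3 + 32·x + 16, leaving -22·x^2 - 44·x - 15
The degree is now < 3, so this is the remainder. Hence a · b ≡ -22·x^2 - 44·x - 15 in Q[x]/(f).

Final answer: a · b ≡ -22·x^2 - 44·x - 15 (mod f(x))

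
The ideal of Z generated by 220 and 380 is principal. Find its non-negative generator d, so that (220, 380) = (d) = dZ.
(220, 380) = (20); d = 20

In the PID Z, (a, b) is generated by gcd(a, b). Compute gcd(380, 220) with the extended Euclidean algorithm, tracking rows (r, s, t) with s·380 + t·220 = r:
  row A: (380, 1, 0)   [1·380 + 0·220 = 380]
  row B: (220, 0, 1)   [0·380 + 1·220 = 220]
  380 = 1·220 + 160   → row C = row A − 1·row B = (160, 1, −1)   [check: 1·380 − 1·220 = 160]
  220 = 1·160 + 60   → row D = row B − 1·row C = (60, −1, 2)   [check: −1·380 + 2·220 = 60]
  160 = 2·60 + 40   → row E = row C − 2·row D = (40, 3, −5)   [check: 3·380 − 5·220 = 40]
  60 = 1·40 + 20   → row F = row D − 1·row E = (20, −4, 7)   [check: −4·380 + 7·220 = 20]
  40 = 2·20 + 0   → remainder 0, stop. gcd = 20 (last nonzero row F).
So gcd(220, 380) = 20, with Bézout identity −4·380 + 7·220 = 20. Containment (⊇): the Bézout identity exhibits 20 as an element of (220, 380), giving (20) ⊆ (220, 380). Containment (⊆): since 20 | 220 and 20 | 380 (220 = 20·11, 380 = 20·19), every Z-linear combination of 220 and 380 is divisible by 20, so (220, 380) ⊆ (20). Therefore (220, 380) = (20), d = 20.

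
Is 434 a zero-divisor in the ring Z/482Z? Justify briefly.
YES

gcd(434, 482) = 2 > 1, so 434 is not a unit in Z/482Z. In Z/nZ every nonzero non-unit is a zero-divisor: explicitly, take b = 482/gcd = 241 ≠ 0 (mod 482); then 434·241 = 104594 = 217·482, i.e. 434·241 ≡ 0 (mod 482). So 434 is a zero-divisor.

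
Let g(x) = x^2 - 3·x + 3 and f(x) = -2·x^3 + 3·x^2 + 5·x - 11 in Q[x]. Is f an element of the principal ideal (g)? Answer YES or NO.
NO

In Q[x] the ideal (g) consists of all multiples of g, so f ∈ (g) iff g | f, i.e. iff the remainder of f on division by g is 0. Divide f by g (g is monic, so eliminate the leading term of the running remainder at each step):
  leading term -2·x^3: subtract (-2·x)·g(x) = -2·x^3 + 6·x^2 - 6·x, leaving -3·x^2 + 11·x - 11
  leading term -3·x^2: subtract (-3)·g(x) = -3·x^2 + 9·x - 9, leaving 2·x - 2
The remainder r(x) = 2·x - 2 ≠ 0 (and deg r < deg g), so g ∤ f, i.e. f ∉ (g).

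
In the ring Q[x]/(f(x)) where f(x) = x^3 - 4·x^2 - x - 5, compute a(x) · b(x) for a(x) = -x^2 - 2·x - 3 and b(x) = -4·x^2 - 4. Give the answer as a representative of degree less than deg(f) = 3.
First multiply in Q[x] without reducing: a · b = 4·x^4 + 8·x^3 + 16·x^2 + 8·x + 12. Now divide by f(x) = x^3 - 4·x^2 - x - 5, eliminating the leading term at each step:
  leading term 4·x^4: subtract (4·x)·f(x) = 4·x^4 - 16·x^3 - 4·x^2 - 20·x, leaving 24·x^3 + 20·x^2 + 28·x + 12
  leading term 24·x^3: subtract (24)·f(x) = 24·x^3 - 96·x^2 - 24·x - 120, leaving 116·x^2 + 52·x + 132
The degree is now < 3, so this is the remainder. Hence a · b ≡ 116·x^2 + 52·x + 132 in Q[x]/(f).

Final answer: a · b ≡ 116·x^2 + 52·x + 132 (mod f(x))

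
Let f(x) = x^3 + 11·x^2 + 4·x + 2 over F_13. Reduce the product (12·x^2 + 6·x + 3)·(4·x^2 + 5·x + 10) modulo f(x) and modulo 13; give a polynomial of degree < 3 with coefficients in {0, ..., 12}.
Multiply as integer polynomials: a · b = 48·x^4 + 84·x^3 + 162·x^2 + 75·x + 30. Reducing coefficients mod 13: a · b ≡ 9·x^4 + 6·x^3 + 6·x^2 + 10·x + 4. Now divide by f(x) = x^3 + 11·x^2 + 4·x + 2 in F_13[x], eliminating the leading term at each step:
  leading term 9·x^4: subtract (9·x)·f(x) = 9·x^4 + 8·x^3 + 10·x^2 + 5·x, leaving 11·x^3 + 9·x^2 + 5·x + 4 (coefficients mod 13)
  leading term 11·x^3: subtract (11)·f(x) = 11·x^3 + 4·x^2 + 5·x + 9, leaving 5·x^2 + 8 (coefficients mod 13)
The degree is now < 3, so this is the remainder. Hence a · b ≡ 5·x^2 + 8 in F_13[x]/(f).

Final answer: a · b ≡ 5·x^2 + 8 (mod f(x))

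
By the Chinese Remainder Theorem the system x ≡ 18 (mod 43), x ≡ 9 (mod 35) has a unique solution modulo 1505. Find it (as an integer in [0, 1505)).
The moduli 43, 35 are pairwise coprime, so by the CRT there is a unique solution mod 43·35 = 1505.
Solve by successive substitution. Start with x ≡ 18 (mod 43).
  Combine with x ≡ 9 (mod 35): write x = 18 + 43·t and require 18 + 43·t ≡ 9 (mod 35), i.e. 43·t ≡ 9 − 18 ≡ 26 (mod 35). Since 43^(−1) ≡ 22 (mod 35) (43 ≡ 8 (mod 35)), t ≡ 22·26 ≡ 12 (mod 35). So x ≡ 18 + 43·12 = 534 (mod 1505).
Unique solution in [0, 1505): x = 534.

Final answer: x ≡ 534 (mod 1505); the representative in [0, 1505) is 534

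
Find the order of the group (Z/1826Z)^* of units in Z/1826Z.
|(Z/1826Z)^*| = 820

(Z/1826Z)^* consists of the classes a with gcd(a, 1826) = 1, so its order is φ(1826). φ is multiplicative, with φ(p^e) = p^e − p^(e−1). Factorise 1826 = 2 · 11 · 83. Then
  φ(1826) = (2 − 1) · (11 − 1) · (83 − 1) = 1 · 10 · 82 = 820.
Thus |(Z/1826Z)^*| = 820.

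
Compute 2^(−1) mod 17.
2^(−1) ≡ 9 (mod 17)

Apply the extended Euclidean algorithm to (17, 2), tracking rows (r, s, t) with s·17 + t·2 = r. Each division r_prev = q·r_cur + r_new produces the new row as (previous row) − q·(current row):
  row A: (17, 1, 0)   [1·17 + 0·2 = 17]
  row B: (2, 0, 1)   [0·17 + 1·2 = 2]
  17 = 8·2 + 1   → row C = row A − 8·row B = (1, 1, −8)   [check: 1·17 − 8·2 = 1]
  2 = 2·1 + 0   → remainder 0, stop. gcd = 1 (last nonzero row C).
The gcd is 1, so 2 is invertible mod 17. The last nonzero row gives 1·17 − 8·2 = 1, so t = −8. So 2^(−1) ≡ −8 ≡ 9 (mod 17). Verify: 2 · 9 = 18 ≡ 1 (mod 17). ✓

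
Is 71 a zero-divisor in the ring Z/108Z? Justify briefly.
gcd(71, 108) = 1, so 71 is a unit in Z/108Z (it has a multiplicative inverse). A unit cannot be a zero-divisor: if 71·b ≡ 0 then multiplying both sides by 71^(−1) gives b ≡ 0. So 71 is not a zero-divisor.

Final answer: NO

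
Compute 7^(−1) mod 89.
Apply the extended Euclidean algorithm to (89, 7), tracking rows (r, s, t) with s·89 + t·7 = r. Each division r_prev = q·r_cur + r_new produces the new row as (previous row) − q·(current row):
  row A: (89, 1, 0)   [1·89 + 0·7 = 89]
  row B: (7, 0, 1)   [0·89 + 1·7 = 7]
  89 = 12·7 + 5   → row C = row A − 12·row B = (5, 1, −12)   [check: 1·89 − 12·7 = 5]
  7 = 1·5 + 2   → row D = row B − 1·row C = (2, −1, 13)   [check: −1·89 + 13·7 = 2]
  5 = 2·2 + 1   → row E = row C − 2·row D = (1, 3, −38)   [check: 3·89 − 38·7 = 1]
  2 = 2·1 + 0   → remainder 0, stop. gcd = 1 (last nonzero row E).
The gcd is 1, so 7 is invertible mod 89. The last nonzero row gives 3·89 − 38·7 = 1, so t = −38. So 7^(−1) ≡ −38 ≡ 51 (mod 89). Verify: 7 · 51 = 357 ≡ 1 (mod 89). ✓

Final answer: 7^(−1) ≡ 51 (mod 89)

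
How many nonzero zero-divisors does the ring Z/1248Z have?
Z/1248Z has 863 nonzero zero-divisors

In Z/1248Z each nonzero element is either a unit (gcd with 1248 is 1) or a zero-divisor (gcd > 1). The number of units is φ(1248): factorise 1248 = 2^5 · 3 · 13, so φ(1248) = (2^5 − 2^4) · (3 − 1) · (13 − 1) = 16 · 2 · 12 = 384. The nonzero elements number 1248 − 1 = 1247. Hence the nonzero zero-divisors number 1247 − 384 = 863.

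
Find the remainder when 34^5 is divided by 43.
Use repeated squaring. Binary(5) = 101. Walk through the bits of the exponent 5 left-to-right: at each bit after the leading one, square the running value, then multiply by 34 if the bit is 1 (always reducing mod 43):
  bit 1 = 1 (leading): start with 34.
  bit 2 = 0: square 34^2 = 1156 ≡ 38 (mod 43).
  bit 3 = 1: square 38^2 = 1444 ≡ 25; bit is 1, so multiply 25·34 = 850 ≡ 33 (mod 43).
Final value: 34^5 ≡ 33 (mod 43).

Final answer: 33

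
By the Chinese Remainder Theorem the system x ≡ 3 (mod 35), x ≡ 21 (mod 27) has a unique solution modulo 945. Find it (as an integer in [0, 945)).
The moduli 35, 27 are pairwise coprime, so by the CRT there is a unique solution mod 35·27 = 945.
Solve by successive substitution. Start with x ≡ 3 (mod 35).
  Combine with x ≡ 21 (mod 27): write x = 3 + 35·t and require 3 + 35·t ≡ 21 (mod 27), i.e. 35·t ≡ 21 − 3 ≡ 18 (mod 27). Since 35^(−1) ≡ 17 (mod 27) (35 ≡ 8 (mod 27)), t ≡ 17·18 ≡ 9 (mod 27). So x ≡ 3 + 35·9 = 318 (mod 945).
Unique solution in [0, 945): x = 318.

Final answer: x ≡ 318 (mod 945); the representative in [0, 945) is 318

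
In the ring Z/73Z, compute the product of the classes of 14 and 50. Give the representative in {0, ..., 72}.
Both factors are already reduced mod 73. 14 · 50 = 700. Dividing by 73: 700 = 9·73 + 43. So (14 · 50) mod 73 = 43.

Final answer: 43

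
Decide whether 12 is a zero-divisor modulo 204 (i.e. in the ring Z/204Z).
YES

gcd(12, 204) = 12 > 1, so 12 is not a unit in Z/204Z. In Z/nZ every nonzero non-unit is a zero-divisor: explicitly, take b = 204/gcd = 17 ≠ 0 (mod 204); then 12·17 = 204 = 1·204, i.e. 12·17 ≡ 0 (mod 204). So 12 is a zero-divisor.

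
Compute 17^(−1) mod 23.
17^(−1) ≡ 19 (mod 23)

Apply the extended Euclidean algorithm to (23, 17), tracking rows (r, s, t) with s·23 + t·17 = r. Each division r_prev = q·r_cur + r_new produces the new row as (previous row) − q·(current row):
  row A: (23, 1, 0)   [1·23 + 0·17 = 23]
  row B: (17, 0, 1)   [0·23 + 1·17 = 17]
  23 = 1·17 + 6   → row C = row A − 1·row B = (6, 1, −1)   [check: 1·23 − 1·17 = 6]
  17 = 2·6 + 5   → row D = row B − 2·row C = (5, −2, 3)   [check: −2·23 + 3·17 = 5]
  6 = 1·5 + 1   → row E = row C − 1·row D = (1, 3, −4)   [check: 3·23 − 4·17 = 1]
  5 = 5·1 + 0   → remainder 0, stop. gcd = 1 (last nonzero row E).
The gcd is 1, so 17 is invertible mod 23. The last nonzero row gives 3·23 − 4·17 = 1, so t = −4. So 17^(−1) ≡ −4 ≡ 19 (mod 23). Verify: 17 · 19 = 323 ≡ 1 (mod 23). ✓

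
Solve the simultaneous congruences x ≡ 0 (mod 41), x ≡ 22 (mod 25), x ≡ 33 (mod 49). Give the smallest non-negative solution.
x ≡ 20172 (mod 50225); the representative in [0, 50225) is 20172

The moduli 41, 25, 49 are pairwise coprime, so by the CRT there is a unique solution mod 41·25·49 = 50225.
Solve by successive substitution. Start with x ≡ 0 (mod 41).
  Combine with x ≡ 22 (mod 25): write x = 41·t and require 41·t ≡ 22 (mod 25). Since 41^(−1) ≡ 11 (mod 25) (41 ≡ 16 (mod 25)), t ≡ 11·22 ≡ 17 (mod 25). So x ≡ 41·17 = 697 (mod 1025).
  Combine with x ≡ 33 (mod 49): write x = 697 + 1025·t and require 697 + 1025·t ≡ 33 (mod 49), i.e. 1025·t ≡ 33 − 697 ≡ 22 (mod 49). Since 1025^(−1) ≡ 12 (mod 49) (1025 ≡ 45 (mod 49)), t ≡ 12·22 ≡ 19 (mod 49). So x ≡ 697 + 1025·19 = 20172 (mod 50225).
Unique solution in [0, 50225): x = 20172.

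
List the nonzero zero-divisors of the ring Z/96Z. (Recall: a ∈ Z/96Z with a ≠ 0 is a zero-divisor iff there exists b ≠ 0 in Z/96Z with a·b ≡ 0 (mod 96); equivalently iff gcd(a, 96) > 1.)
nonzero zero-divisors of Z/96Z = {2, 3, 4, 6, 8, 9, 10, 12, 14, 15, 16, 18, 20, 21, 22, 24, 26, 27, 28, 30, 32, 33, 34, 36, 38, 39, 40, 42, 44, 45, 46, 48, 50, 51, 52, 54, 56, 57, 58, 60, 62, 63, 64, 66, 68, 69, 70, 72, 74, 75, 76, 78, 80, 81, 82, 84, 86, 87, 88, 90, 92, 93, 94}

An element a ∈ Z/96Z (with a ≠ 0) is a zero-divisor iff gcd(a, 96) > 1 (because a is a unit precisely when gcd(a, n) = 1, and in Z/nZ every nonzero, non-unit element is a zero-divisor). Scan a = 1, ..., 95 and keep those with gcd(a, 96) > 1:
  gcd(2, 96) = 2, gcd(3, 96) = 3, gcd(4, 96) = 4, gcd(6, 96) = 6, gcd(8, 96) = 8, gcd(9, 96) = 3, gcd(10, 96) = 2, gcd(12, 96) = 12, gcd(14, 96) = 2, gcd(15, 96) = 3, gcd(16, 96) = 16, gcd(18, 96) = 6, gcd(20, 96) = 4, gcd(21, 96) = 3, gcd(22, 96) = 2, gcd(24, 96) = 24, gcd(26, 96) = 2, gcd(27, 96) = 3, gcd(28, 96) = 4, gcd(30, 96) = 6, gcd(32, 96) = 32, gcd(33, 96) = 3, gcd(34, 96) = 2, gcd(36, 96) = 12, gcd(38, 96) = 2, gcd(39, 96) = 3, gcd(40, 96) = 8, gcd(42, 96) = 6, gcd(44, 96) = 4, gcd(45, 96) = 3, gcd(46, 96) = 2, gcd(48, 96) = 48, gcd(50, 96) = 2, gcd(51, 96) = 3, gcd(52, 96) = 4, gcd(54, 96) = 6, gcd(56, 96) = 8, gcd(57, 96) = 3, gcd(58, 96) = 2, gcd(60, 96) = 12, gcd(62, 96) = 2, gcd(63, 96) = 3, gcd(64, 96) = 32, gcd(66, 96) = 6, gcd(68, 96) = 4, gcd(69, 96) = 3, gcd(70, 96) = 2, gcd(72, 96) = 24, gcd(74, 96) = 2, gcd(75, 96) = 3, gcd(76, 96) = 4, gcd(78, 96) = 6, gcd(80, 96) = 16, gcd(81, 96) = 3, gcd(82, 96) = 2, gcd(84, 96) = 12, gcd(86, 96) = 2, gcd(87, 96) = 3, gcd(88, 96) = 8, gcd(90, 96) = 6, gcd(92, 96) = 4, gcd(93, 96) = 3, gcd(94, 96) = 2.
All other a ∈ {1, ..., 95} have gcd(a, 96) = 1 and are units. So the nonzero zero-divisors are exactly the 63 values of a appearing in this scan.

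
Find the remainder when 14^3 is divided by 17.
Use repeated squaring. Binary(3) = 11. Walk through the bits of the exponent 3 left-to-right: at each bit after the leading one, square the running value, then multiply by 14 if the bit is 1 (always reducing mod 17):
  bit 1 = 1 (leading): start with 14.
  bit 2 = 1: square 14^2 = 196 ≡ 9; bit is 1, so multiply 9·14 = 126 ≡ 7 (mod 17).
Final value: 14^3 ≡ 7 (mod 17).

Final answer: 7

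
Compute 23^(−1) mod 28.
23^(−1) ≡ 11 (mod 28)

Apply the extended Euclidean algorithm to (28, 23), tracking rows (r, s, t) with s·28 + t·23 = r. Each division r_prev = q·r_cur + r_new produces the new row as (previous row) − q·(current row):
  row A: (28, 1, 0)   [1·28 + 0·23 = 28]
  row B: (23, 0, 1)   [0·28 + 1·23 = 23]
  28 = 1·23 + 5   → row C = row A − 1·row B = (5, 1, −1)   [check: 1·28 − 1·23 = 5]
  23 = 4·5 + 3   → row D = row B − 4·row C = (3, −4, 5)   [check: −4·28 + 5·23 = 3]
  5 = 1·3 + 2   → row E = row C − 1·row D = (2, 5, −6)   [check: 5·28 − 6·23 = 2]
  3 = 1·2 + 1   → row F = row D − 1·row E = (1, −9, 11)   [check: −9·28 + 11·23 = 1]
  2 = 2·1 + 0   → remainder 0, stop. gcd = 1 (last nonzero row F).
The gcd is 1, so 23 is invertible mod 28. The last nonzero row gives −9·28 + 11·23 = 1, so t = 11. So 23^(−1) ≡ 11 (mod 28). Verify: 23 · 11 = 253 ≡ 1 (mod 28). ✓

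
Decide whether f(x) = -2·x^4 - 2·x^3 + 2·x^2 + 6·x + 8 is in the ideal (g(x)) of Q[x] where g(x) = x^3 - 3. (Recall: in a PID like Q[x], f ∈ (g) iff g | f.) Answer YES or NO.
NO

In Q[x] the ideal (g) consists of all multiples of g, so f ∈ (g) iff g | f, i.e. iff the remainder of f on division by g is 0. Divide f by g (g is monic, so eliminate the leading term of the running remainder at each step):
  leading term -2·x^4: subtract (-2·x)·g(x) = -2·x^4 + 6·x, leaving -2·x^3 + 2·x^2 + 8
  leading term -2·x^3: subtract (-2)·g(x) = 6 - 2·x^3, leaving 2·x^2 + 2
The remainder r(x) = 2·x^2 + 2 ≠ 0 (and deg r < deg g), so g ∤ f, i.e. f ∉ (g).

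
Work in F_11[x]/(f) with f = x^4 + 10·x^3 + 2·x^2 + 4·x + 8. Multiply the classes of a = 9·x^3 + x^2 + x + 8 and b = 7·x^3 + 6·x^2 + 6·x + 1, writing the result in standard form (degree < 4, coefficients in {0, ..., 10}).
a · b ≡ 5·x^3 + 3·x^2 + 7·x + 5 (mod f(x))

Multiply as integer polynomials: a · b = 63·x^6 + 61·x^5 + 67·x^4 + 77·x^3 + 55·x^2 + 49·x + 8. Reducing coefficients mod 11: a · b ≡ 8·x^6 + 6·x^5 + x^4 + 5·x + 8. Now divide by f(x) = x^4 + 10·x^3 + 2·x^2 + 4·x + 8 in F_11[x], eliminating the leading term at each step:
  leading term 8·x^6: subtract (8·x^2)·f(x) = 8·x^6 + 3·x^5 + 5·x^4 + 10·x^3 + 9·x^2, leaving 3·x^5 + 7·x^4 + x^3 + 2·x^2 + 5·x + 8 (coefficients mod 11)
  leading term 3·x^5: subtract (3·x)·f(x) = 3·x^5 + 8·x^4 + 6·x^3 + x^2 + 2·x, leaving 10·x^4 + 6·x^3 + x^2 + 3·x + 8 (coefficients mod 11)
  leading term 10·x^4: subtract (10)·f(x) = 10·x^4 + x^3 + 9·x^2 + 7·x + 3, leaving 5·x^3 + 3·x^2 + 7·x + 5 (coefficients mod 11)
The degree is now < 4, so this is the remainder. Hence a · b ≡ 5·x^3 + 3·x^2 + 7·x + 5 in F_11[x]/(f).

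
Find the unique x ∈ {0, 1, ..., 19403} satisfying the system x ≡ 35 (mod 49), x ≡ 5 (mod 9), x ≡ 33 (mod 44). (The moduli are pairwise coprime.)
x ≡ 5621 (mod 19404); the representative in [0, 19404) is 5621

The moduli 49, 9, 44 are pairwise coprime, so by the CRT there is a unique solution mod 49·9·44 = 19404.
Solve by successive substitution. Start with x ≡ 35 (mod 49).
  Combine with x ≡ 5 (mod 9): write x = 35 + 49·t and require 35 + 49·t ≡ 5 (mod 9), i.e. 49·t ≡ 5 − 35 ≡ 6 (mod 9). Since 49^(−1) ≡ 7 (mod 9) (49 ≡ 4 (mod 9)), t ≡ 7·6 ≡ 6 (mod 9). So x ≡ 35 + 49·6 = 329 (mod 441).
  Combine with x ≡ 33 (mod 44): write x = 329 + 441·t and require 329 + 441·t ≡ 33 (mod 44), i.e. 441·t ≡ 33 − 329 ≡ 12 (mod 44). Since 441^(−1) ≡ 1 (mod 44) (441 ≡ 1 (mod 44)), t ≡ 1·12 ≡ 12 (mod 44). So x ≡ 329 + 441·12 = 5621 (mod 19404).
Unique solution in [0, 19404): x = 5621.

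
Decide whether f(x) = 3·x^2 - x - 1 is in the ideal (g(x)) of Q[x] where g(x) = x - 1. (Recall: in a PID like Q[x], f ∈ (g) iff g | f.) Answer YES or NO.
In Q[x] the ideal (g) consists of all multiples of g, so f ∈ (g) iff g | f, i.e. iff the remainder of f on division by g is 0. Divide f by g (g is monic, so eliminate the leading term of the running remainder at each step):
  leading term 3·x^2: subtract (3·x)·g(x) = 3·x^2 - 3·x, leaving 2·x - 1
  leading term 2·x: subtract (2)·g(x) = 2·x - 2, leaving 1
The remainder r(x) = 1 ≠ 0 (and deg r < deg g), so g ∤ f, i.e. f ∉ (g).

Final answer: NO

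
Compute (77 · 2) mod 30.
Reduce the factors first: 77 ≡ 17 (mod 30), so 77 · 2 ≡ 17 · 2 (mod 30). 17 · 2 = 34. Dividing by 30: 34 = 1·30 + 4. So (77 · 2) mod 30 = 4.

Final answer: 4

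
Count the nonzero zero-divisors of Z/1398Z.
In Z/1398Z each nonzero element is either a unit (gcd with 1398 is 1) or a zero-divisor (gcd > 1). The number of units is φ(1398): factorise 1398 = 2 · 3 · 233, so φ(1398) = (2 − 1) · (3 − 1) · (233 − 1) = 1 · 2 · 232 = 464. The nonzero elements number 1398 − 1 = 1397. Hence the nonzero zero-divisors number 1397 − 464 = 933.

Final answer: Z/1398Z has 933 nonzero zero-divisors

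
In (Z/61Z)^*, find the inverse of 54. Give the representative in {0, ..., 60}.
54^(−1) ≡ 26 (mod 61)

Apply the extended Euclidean algorithm to (61, 54), tracking rows (r, s, t) with s·61 + t·54 = r. Each division r_prev = q·r_cur + r_new produces the new row as (previous row) − q·(current row):
  row A: (61, 1, 0)   [1·61 + 0·54 = 61]
  row B: (54, 0, 1)   [0·61 + 1·54 = 54]
  61 = 1·54 + 7   → row C = row A − 1·row B = (7, 1, −1)   [check: 1·61 − 1·54 = 7]
  54 = 7·7 + 5   → row D = row B − 7·row C = (5, −7, 8)   [check: −7·61 + 8·54 = 5]
  7 = 1·5 + 2   → row E = row C − 1·row D = (2, 8, −9)   [check: 8·61 − 9·54 = 2]
  5 = 2·2 + 1   → row F = row D − 2·row E = (1, −23, 26)   [check: −23·61 + 26·54 = 1]
  2 = 2·1 + 0   → remainder 0, stop. gcd = 1 (last nonzero row F).
The gcd is 1, so 54 is invertible mod 61. The last nonzero row gives −23·61 + 26·54 = 1, so t = 26. So 54^(−1) ≡ 26 (mod 61). Verify: 54 · 26 = 1404 ≡ 1 (mod 61). ✓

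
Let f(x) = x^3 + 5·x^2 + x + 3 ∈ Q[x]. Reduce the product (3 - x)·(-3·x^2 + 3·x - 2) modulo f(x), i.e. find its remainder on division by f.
First multiply in Q[x] without reducing: a · b = 3·x^3 - 12·x^2 + 11·x - 6. Now divide by f(x) = x^3 + 5·x^2 + x + 3, eliminating the leading term at each step:
  leading term 3·x^3: subtract (3)·f(x) = 3·x^3 + 15·x^2 + 3·x + 9, leaving -27·x^2 + 8·x - 15
The degree is now < 3, so this is the remainder. Hence a · b ≡ -27·x^2 + 8·x - 15 in Q[x]/(f).

Final answer: a · b ≡ -27·x^2 + 8·x - 15 (mod f(x))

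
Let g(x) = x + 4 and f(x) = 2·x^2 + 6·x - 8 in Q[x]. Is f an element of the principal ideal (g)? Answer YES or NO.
YES

In Q[x] the ideal (g) consists of all multiples of g, so f ∈ (g) iff g | f, i.e. iff the remainder of f on division by g is 0. Divide f by g (g is monic, so eliminate the leading term of the running remainder at each step):
  leading term 2·x^2: subtract (2·x)·g(x) = 2·x^2 + 8·x, leaving -2·x - 8
  leading term -2·x: subtract (-2)·g(x) = -2·x - 8, leaving 0
The remainder is 0, so f(x) = g(x) · h(x) with h(x) = 2·x - 2. Hence g | f, i.e. f ∈ (g).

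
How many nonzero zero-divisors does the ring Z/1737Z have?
Z/1737Z has 584 nonzero zero-divisors

In Z/1737Z each nonzero element is either a unit (gcd with 1737 is 1) or a zero-divisor (gcd > 1). The number of units is φ(1737): factorise 1737 = 3^2 · 193, so φ(1737) = (3^2 − 3^1) · (193 − 1) = 6 · 192 = 1152. The nonzero elements number 1737 − 1 = 1736. Hence the nonzero zero-divisors number 1736 − 1152 = 584.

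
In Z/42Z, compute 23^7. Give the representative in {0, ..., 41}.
23

Use repeated squaring. Binary(7) = 111. Walk through the bits of the exponent 7 left-to-right: at each bit after the leading one, square the running value, then multiply by 23 if the bit is 1 (always reducing mod 42):
  bit 1 = 1 (leading): start with 23.
  bit 2 = 1: square 23^2 = 529 ≡ 25; bit is 1, so multiply 25·23 = 575 ≡ 29 (mod 42).
  bit 3 = 1: square 29^2 = 841 ≡ 1; bit is 1, so multiply 1·23 = 23 (mod 42).
Final value: 23^7 ≡ 23 (mod 42).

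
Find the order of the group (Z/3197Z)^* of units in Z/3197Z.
(Z/3197Z)^* consists of the classes a with gcd(a, 3197) = 1, so its order is φ(3197). φ is multiplicative, with φ(p^e) = p^e − p^(e−1). Factorise 3197 = 23 · 139. Then
  φ(3197) = (23 − 1) · (139 − 1) = 22 · 138 = 3036.
Thus |(Z/3197Z)^*| = 3036.

Final answer: |(Z/3197Z)^*| = 3036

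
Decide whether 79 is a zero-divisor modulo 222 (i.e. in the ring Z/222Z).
NO

gcd(79, 222) = 1, so 79 is a unit in Z/222Z (it has a multiplicative inverse). A unit cannot be a zero-divisor: if 79·b ≡ 0 then multiplying both sides by 79^(−1) gives b ≡ 0. So 79 is not a zero-divisor.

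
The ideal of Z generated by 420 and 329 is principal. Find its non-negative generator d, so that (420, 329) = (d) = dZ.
In the PID Z, (a, b) is generated by gcd(a, b). Compute gcd(420, 329) with the extended Euclidean algorithm, tracking rows (r, s, t) with s·420 + t·329 = r:
  row A: (420, 1, 0)   [1·420 + 0·329 = 420]
  row B: (329, 0, 1)   [0·420 + 1·329 = 329]
  420 = 1·329 + 91   → row C = row A − 1·row B = (91, 1, −1)   [check: 1·420 − 1·329 = 91]
  329 = 3·91 + 56   → row D = row B − 3·row C = (56, −3, 4)   [check: −3·420 + 4·329 = 56]
  91 = 1·56 + 35   → row E = row C − 1·row D = (35, 4, −5)   [check: 4·420 − 5·329 = 35]
  56 = 1·35 + 21   → row F = row D − 1·row E = (21, −7, 9)   [check: −7·420 + 9·329 = 21]
  35 = 1·21 + 14   → row G = row E − 1·row F = (14, 11, −14)   [check: 11·420 − 14·329 = 14]
  21 = 1·14 + 7   → row H = row F − 1·row G = (7, −18, 23)   [check: −18·420 + 23·329 = 7]
  14 = 2·7 + 0   → remainder 0, stop. gcd = 7 (last nonzero row H).
So gcd(420, 329) = 7, with Bézout identity −18·420 + 23·329 = 7. Containment (⊇): the Bézout identity exhibits 7 as an element of (420, 329), giving (7) ⊆ (420, 329). Containment (⊆): since 7 | 420 and 7 | 329 (420 = 7·60, 329 = 7·47), every Z-linear combination of 420 and 329 is divisible by 7, so (420, 329) ⊆ (7). Therefore (420, 329) = (7), d = 7.

Final answer: (420, 329) = (7); d = 7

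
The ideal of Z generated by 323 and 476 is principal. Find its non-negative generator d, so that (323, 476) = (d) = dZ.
In the PID Z, (a, b) is generated by gcd(a, b). Compute gcd(476, 323) with the extended Euclidean algorithm, tracking rows (r, s, t) with s·476 + t·323 = r:
  row A: (476, 1, 0)   [1·476 + 0·323 = 476]
  row B: (323, 0, 1)   [0·476 + 1·323 = 323]
  476 = 1·323 + 153   → row C = row A − 1·row B = (153, 1, −1)   [check: 1·476 − 1·323 = 153]
  323 = 2·153 + 17   → row D = row B − 2·row C = (17, −2, 3)   [check: −2·476 + 3·323 = 17]
  153 = 9·17 + 0   → remainder 0, stop. gcd = 17 (last nonzero row D).
So gcd(323, 476) = 17, with Bézout identity −2·476 + 3·323 = 17. Containment (⊇): the Bézout identity exhibits 17 as an element of (323, 476), giving (17) ⊆ (323, 476). Containment (⊆): since 17 | 323 and 17 | 476 (323 = 17·19, 476 = 17·28), every Z-linear combination of 323 and 476 is divisible by 17, so (323, 476) ⊆ (17). Therefore (323, 476) = (17), d = 17.

Final answer: (323, 476) = (17); d = 17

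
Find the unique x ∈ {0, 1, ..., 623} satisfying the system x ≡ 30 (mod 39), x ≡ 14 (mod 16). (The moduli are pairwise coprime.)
The moduli 39, 16 are pairwise coprime, so by the CRT there is a unique solution mod 39·16 = 624.
Solve by successive substitution. Start with x ≡ 30 (mod 39).
  Combine with x ≡ 14 (mod 16): write x = 30 + 39·t and require 30 + 39·t ≡ 14 (mod 16), i.e. 39·t ≡ 14 − 30 ≡ 0 (mod 16). Since 39^(−1) ≡ 7 (mod 16) (39 ≡ 7 (mod 16)), t ≡ 7·0 ≡ 0 (mod 16). So x ≡ 30 + 39·0 = 30 (mod 624).
Unique solution in [0, 624): x = 30.

Final answer: x ≡ 30 (mod 624); the representative in [0, 624) is 30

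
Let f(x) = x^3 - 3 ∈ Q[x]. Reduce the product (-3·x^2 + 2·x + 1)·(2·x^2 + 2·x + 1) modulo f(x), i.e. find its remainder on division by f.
a · b ≡ 3·x^2 - 14·x - 5 (mod f(x))

First multiply in Q[x] without reducing: a · b = -6·x^4 - 2·x^3 + 3·x^2 + 4·x + 1. Now divide by f(x) = x^3 - 3, eliminating the leading term at each step:
  leading term -6·x^4: subtract (-6·x)·f(x) = -6·x^4 + 18·x, leaving -2·x^3 + 3·x^2 - 14·x + 1
  leading term -2·x^3: subtract (-2)·f(x) = 6 - 2·x^3, leaving 3·x^2 - 14·x - 5
The degree is now < 3, so this is the remainder. Hence a · b ≡ 3·x^2 - 14·x - 5 in Q[x]/(f).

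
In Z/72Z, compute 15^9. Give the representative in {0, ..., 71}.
Use repeated squaring. Binary(9) = 1001. Walk through the bits of the exponent 9 left-to-right: at each bit after the leading one, square the running value, then multiply by 15 if the bit is 1 (always reducing mod 72):
  bit 1 = 1 (leading): start with 15.
  bit 2 = 0: square 15^2 = 225 ≡ 9 (mod 72).
  bit 3 = 0: square 9^2 = 81 ≡ 9 (mod 72).
  bit 4 = 1: square 9^2 = 81 ≡ 9; bit is 1, so multiply 9·15 = 135 ≡ 63 (mod 72).
Final value: 15^9 ≡ 63 (mod 72).

Final answer: 63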